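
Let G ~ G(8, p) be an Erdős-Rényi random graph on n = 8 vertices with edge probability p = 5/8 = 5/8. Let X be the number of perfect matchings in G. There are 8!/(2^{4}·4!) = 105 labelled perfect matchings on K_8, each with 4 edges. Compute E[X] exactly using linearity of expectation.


K_8 has 8!/(2^{4}·4!) = 105 labelled perfect matchings.
For each such perfect matching H, let X_H = 1 if all 4 edges of H are present in G. Then P[X_H = 1] = p^{4} = (5/8)^{4} = 625/4096.
Summing the indicators: E[X] = Σ_H E[X_H] = 105 · p^{4} = 105 · 625/4096 = 65625/4096.
Numerically: E[X] ≈ 16.02.

E[X] = 105 · (5/8)^{4} = 65625/4096 ≈ 16.02.


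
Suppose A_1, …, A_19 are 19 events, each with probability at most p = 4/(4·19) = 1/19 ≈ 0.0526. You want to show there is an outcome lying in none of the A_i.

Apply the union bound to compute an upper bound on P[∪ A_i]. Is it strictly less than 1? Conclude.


Union bound: P[∪_{i=1}^{19} A_i] ≤ Σ_i P[A_i] ≤ 19·p = 19·(1/19) = 1.
Numerically: 1 ≈ 1.0000.
Is 1 < 1? NO.
Since the bound 1 is ≥ 1, the union bound is uninformative here; it does NOT by itself certify existence.

19·p = 1 ≈ 1.0000; existence NOT certified by the union bound.


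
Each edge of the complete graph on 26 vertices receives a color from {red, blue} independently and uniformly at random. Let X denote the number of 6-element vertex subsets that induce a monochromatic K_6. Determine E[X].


Let X = Σ_S X_S over the C(26, 6) = 230230 subsets S of size 6, where X_S = 1 if the K_6 on S is monochromatic.
For a fixed S, the K_6 on S has C(6, 2) = 15 edges. P[all 15 edges red] = (1/2)^15, and likewise for blue, so P[monochromatic] = 2·(1/2)^15 = 2^{1 − 15} = 1/16384.
By linearity of expectation: E[X] = C(26, 6) · 2^{1 − 15} = 230230 · 1/16384 = 115115/8192.
Numerically: E[X] ≈ 14.05212.

E[X] = C(26,6)·2^(1−C(6,2)) = 115115/8192 ≈ 14.05212.


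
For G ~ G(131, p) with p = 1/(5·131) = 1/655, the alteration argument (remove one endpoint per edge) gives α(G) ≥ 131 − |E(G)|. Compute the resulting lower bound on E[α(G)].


E[|E(G)|] = C(131, 2)·p = 8515 · (1/655) = 13.
E[α(G)] ≥ n − E[|E(G)|] = 131 − 13 = 118.
Numerically: ≈ 118.0000.
(This is only a lower bound; the true E[α(G)] may be larger.)

E[α(G)] ≥ 118 ≈ 118.0000.


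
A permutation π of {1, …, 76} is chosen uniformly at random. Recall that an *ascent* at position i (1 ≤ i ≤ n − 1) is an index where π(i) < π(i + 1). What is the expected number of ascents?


Write X = Σ X_I over i = 1, …, 75, with X_I the indicator of one ascent.
There are 75 indicators.
For each fixed i, the pair (π(i), π(i+1)) is a uniformly random ordered pair of distinct values from {1, …, 76}; by symmetry P[π(i) < π(i+1)] = 1/2.
By linearity: E[X] = 75 · (1/2) = (76 − 1) · (1/2) = 75/2 ≈ 37.500000.

E[X] = 75/2 = 37.500000.


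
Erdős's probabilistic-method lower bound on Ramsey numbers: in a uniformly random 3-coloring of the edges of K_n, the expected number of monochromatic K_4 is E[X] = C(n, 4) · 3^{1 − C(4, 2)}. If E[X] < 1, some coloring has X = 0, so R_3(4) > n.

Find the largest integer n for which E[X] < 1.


We need C(n, 4) · 3^{1 − 6} < 1, i.e. C(n, 4) < 3^{6 − 1} = 243.
Check values of n near the boundary:
  n = 4: C(4, 4) = 1; 1 < 243? YES
  n = 5: C(5, 4) = 5; 5 < 243? YES
  n = 6: C(6, 4) = 15; 15 < 243? YES
  n = 7: C(7, 4) = 35; 35 < 243? YES
  n = 8: C(8, 4) = 70; 70 < 243? YES
  n = 9: C(9, 4) = 126; 126 < 243? YES
  n = 10: C(10, 4) = 210; 210 < 243? YES
  n = 11: C(11, 4) = 330; 330 < 243? NO
The largest n with C(n, 4) < 243 is n = 10 (where E[X] = 70/81 ≈ 0.86420). Hence R_3(4) > 10, i.e. R_3(4) ≥ 11.

Largest n = 10; hence R_3(4) > 10.


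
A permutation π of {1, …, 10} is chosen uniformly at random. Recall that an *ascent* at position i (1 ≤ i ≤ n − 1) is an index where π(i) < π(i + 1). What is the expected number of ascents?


Write X = Σ X_I over i = 1, …, 9, with X_I the indicator of one ascent.
There are 9 indicators.
For each fixed i, the pair (π(i), π(i+1)) is a uniformly random ordered pair of distinct values from {1, …, 10}; by symmetry P[π(i) < π(i+1)] = 1/2.
By linearity: E[X] = 9 · (1/2) = (10 − 1) · (1/2) = 9/2 ≈ 4.5000.

E[X] = 9/2 = 4.5000.


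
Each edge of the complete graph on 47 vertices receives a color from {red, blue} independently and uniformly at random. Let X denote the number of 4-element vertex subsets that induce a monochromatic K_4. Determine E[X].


Let X = Σ_S X_S over the C(47, 4) = 178365 subsets S of size 4, where X_S = 1 if the K_4 on S is monochromatic.
For a fixed S, the K_4 on S has C(4, 2) = 6 edges. P[all 6 edges red] = (1/2)^6, and likewise for blue, so P[monochromatic] = 2·(1/2)^6 = 2^{1 − 6} = 1/32.
By linearity: E[X] = C(47, 4) · 2^{1 − 6} = 178365 · 1/32 = 178365/32.
Numerically: E[X] ≈ 5573.90625.

E[X] = C(47,4)·2^(1−C(4,2)) = 178365/32 ≈ 5573.90625.


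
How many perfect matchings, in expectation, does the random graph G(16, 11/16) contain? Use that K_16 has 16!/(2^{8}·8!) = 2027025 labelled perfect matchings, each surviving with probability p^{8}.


K_16 has 16!/(2^{8}·8!) = 2027025 labelled perfect matchings.
For each such perfect matching H, let X_H = 1 if all 8 edges of H are present in G. Then P[X_H = 1] = p^{8} = (11/16)^{8} = 214358881/4294967296.
By linearity: E[X] = Σ_H E[X_H] = 2027025 · p^{8} = 2027025 · 214358881/4294967296 = 434510810759025/4294967296.
Numerically: E[X] ≈ 1.01e+05.

E[X] = 2027025 · (11/16)^{8} = 434510810759025/4294967296 ≈ 1.01e+05.


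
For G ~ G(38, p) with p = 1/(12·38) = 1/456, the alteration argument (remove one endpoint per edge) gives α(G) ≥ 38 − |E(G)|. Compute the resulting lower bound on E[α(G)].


E[|E(G)|] = C(38, 2)·p = 703 · (1/456) = 37/24.
E[α(G)] ≥ n − E[|E(G)|] = 38 − 37/24 = 875/24.
Numerically: ≈ 36.458333.
(This is only a lower bound; the true E[α(G)] may be larger.)

E[α(G)] ≥ 875/24 ≈ 36.458333.


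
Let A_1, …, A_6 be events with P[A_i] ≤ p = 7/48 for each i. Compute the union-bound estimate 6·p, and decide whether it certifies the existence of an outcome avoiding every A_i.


Union bound: P[∪_{i=1}^{6} A_i] ≤ Σ_i P[A_i] ≤ 6·p = 6·(7/48) = 7/8.
Numerically: 7/8 ≈ 0.8750000.
Is 7/8 < 1? YES.
Since P[∪ A_i] ≤ 7/8 < 1, the complement has P[∩ A_i^c] ≥ 1 − 7/8 = 1/8 > 0, so some outcome avoids every A_i.

6·p = 7/8 ≈ 0.8750000; existence CERTIFIED by the union bound.


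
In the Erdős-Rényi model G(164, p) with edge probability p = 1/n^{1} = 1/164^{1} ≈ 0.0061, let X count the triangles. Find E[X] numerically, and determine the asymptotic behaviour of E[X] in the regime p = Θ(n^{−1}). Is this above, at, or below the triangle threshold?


Number of potential triangles: C(164, 3) = 721764.
Each occurs with probability p³ ≈ (0.0061)³ ≈ 2.26709e-07.
By linearity: E[X] = C(164, 3)·p³ ≈ 721764 · 2.26709e-07 ≈ 0.164.
Here α = 1, so p = 1/n is exactly at the triangle threshold p ~ 1/n. Asymptotically E[X] → c³/6 = 1³/6 = 1/6 ≈ 0.167, a bounded constant. In this regime the triangle count is asymptotically Poisson(c³/6).

E[X] ≈ 0.164; in regime p = Θ(1/n^{1}) E[X] stays bounded (at the triangle threshold p ~ 1/n).


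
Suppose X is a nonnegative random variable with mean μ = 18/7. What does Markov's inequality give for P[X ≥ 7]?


μ = E[X] = 18/7, a = 7.
Markov: P[X ≥ 7] ≤ μ/a = (18/7)/7 = 18/49.
Numerically: ≈ 0.3673.
(Since a = 7 > μ = 2.5714, the bound 18/49 is < 1 and informative.)

P[X ≥ 7] ≤ 18/49 ≈ 0.3673.


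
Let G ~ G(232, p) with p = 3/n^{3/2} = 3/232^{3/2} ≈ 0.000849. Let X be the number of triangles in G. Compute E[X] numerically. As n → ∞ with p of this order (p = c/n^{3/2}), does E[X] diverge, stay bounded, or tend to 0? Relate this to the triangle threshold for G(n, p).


Number of potential triangles: C(232, 3) = 2054360.
Each occurs with probability p³ ≈ (0.000849)³ ≈ 6.118822e-10.
By linearity: E[X] = C(232, 3)·p³ ≈ 2054360 · 6.118822e-10 ≈ 0.0013.
Since α = 3/2 > 1, p = c/n^{3/2} = o(1/n) is below the triangle threshold p ~ 1/n. Asymptotically E[X] ~ (c³/6)·n^{3(1−α)} = (3³/6)·n^{-1.5} → 0, so by Markov's inequality G has no triangles w.h.p.

E[X] ≈ 0.0013; in regime p = Θ(1/n^{3/2}) E[X] tends to 0 (below the triangle threshold p ~ 1/n).


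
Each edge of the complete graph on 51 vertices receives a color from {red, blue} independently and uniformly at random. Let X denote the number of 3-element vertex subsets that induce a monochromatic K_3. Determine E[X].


Let X = Σ_S X_S over the C(51, 3) = 20825 subsets S of size 3, where X_S = 1 if the K_3 on S is monochromatic.
For a fixed S, the K_3 on S has C(3, 2) = 3 edges. P[all 3 edges red] = (1/2)^3, and likewise for blue, so P[monochromatic] = 2·(1/2)^3 = 2^{1 − 3} = 1/4.
By linearity: E[X] = C(51, 3) · 2^{1 − 3} = 20825 · 1/4 = 20825/4.
Numerically: E[X] ≈ 5206.2500.

E[X] = C(51,3)·2^(1−C(3,2)) = 20825/4 ≈ 5206.2500.


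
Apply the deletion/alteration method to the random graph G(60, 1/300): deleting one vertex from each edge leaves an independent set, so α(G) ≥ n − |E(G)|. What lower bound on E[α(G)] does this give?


E[|E(G)|] = C(60, 2)·p = 1770 · (1/300) = 59/10.
E[α(G)] ≥ n − E[|E(G)|] = 60 − 59/10 = 541/10.
Numerically: ≈ 54.100000.
(This is only a lower bound; the true E[α(G)] may be larger.)

E[α(G)] ≥ 541/10 ≈ 54.100000.


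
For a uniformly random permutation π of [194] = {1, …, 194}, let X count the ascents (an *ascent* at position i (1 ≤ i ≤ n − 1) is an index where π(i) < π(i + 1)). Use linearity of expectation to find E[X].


Write X = Σ X_I over i = 1, …, 193, with X_I the indicator of one ascent.
There are 193 indicators.
For each fixed i, the pair (π(i), π(i+1)) is a uniformly random ordered pair of distinct values from {1, …, 194}; by symmetry P[π(i) < π(i+1)] = 1/2.
By linearity: E[X] = 193 · (1/2) = (194 − 1) · (1/2) = 193/2 ≈ 96.500000.

E[X] = 193/2 = 96.500000.


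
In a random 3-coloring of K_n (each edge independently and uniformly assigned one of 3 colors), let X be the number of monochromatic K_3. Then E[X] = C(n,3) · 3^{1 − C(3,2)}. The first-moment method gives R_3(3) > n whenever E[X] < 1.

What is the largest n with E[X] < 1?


We need C(n, 3) · 3^{1 − 3} < 1, i.e. C(n, 3) < 3^{3 − 1} = 9.
Check values of n near the boundary:
  n = 3: C(3, 3) = 1; 1 < 9? YES
  n = 4: C(4, 3) = 4; 4 < 9? YES
  n = 5: C(5, 3) = 10; 10 < 9? NO
  n = 6: C(6, 3) = 20; 20 < 9? NO
  n = 7: C(7, 3) = 35; 35 < 9? NO
The largest n with C(n, 3) < 9 is n = 4 (where E[X] = 4/9 ≈ 0.4444). Hence R_3(3) > 4, i.e. R_3(3) ≥ 5.

Largest n = 4; hence R_3(3) > 4.


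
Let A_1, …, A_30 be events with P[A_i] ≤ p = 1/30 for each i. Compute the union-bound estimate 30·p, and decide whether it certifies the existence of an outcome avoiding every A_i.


Union bound: P[∪_{i=1}^{30} A_i] ≤ Σ_i P[A_i] ≤ 30·p = 30·(1/30) = 1.
Numerically: 1 ≈ 1.000000.
Is 1 < 1? NO.
Since the bound 1 is ≥ 1, the union bound is uninformative here; it does NOT by itself certify existence.

30·p = 1 ≈ 1.000000; existence NOT certified by the union bound.


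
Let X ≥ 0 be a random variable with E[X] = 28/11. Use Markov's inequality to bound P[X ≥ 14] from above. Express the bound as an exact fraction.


μ = E[X] = 28/11, a = 14.
Markov: P[X ≥ 14] ≤ μ/a = (28/11)/14 = 2/11.
Numerically: ≈ 0.182.
(Since a = 14 > μ = 2.545, the bound 2/11 is < 1 and informative.)

P[X ≥ 14] ≤ 2/11 ≈ 0.182.


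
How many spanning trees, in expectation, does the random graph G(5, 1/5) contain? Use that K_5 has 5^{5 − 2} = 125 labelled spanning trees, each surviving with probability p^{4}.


K_5 has 5^{5 − 2} = 125 labelled spanning trees.
For each such spanning tree H, let X_H = 1 if all 4 edges of H are present in G. Then P[X_H = 1] = p^{4} = (1/5)^{4} = 1/625.
By linearity of expectation: E[X] = Σ_H E[X_H] = 125 · p^{4} = 125 · 1/625 = 1/5.
Numerically: E[X] ≈ 0.2.

E[X] = 125 · (1/5)^{4} = 1/5 ≈ 0.2.


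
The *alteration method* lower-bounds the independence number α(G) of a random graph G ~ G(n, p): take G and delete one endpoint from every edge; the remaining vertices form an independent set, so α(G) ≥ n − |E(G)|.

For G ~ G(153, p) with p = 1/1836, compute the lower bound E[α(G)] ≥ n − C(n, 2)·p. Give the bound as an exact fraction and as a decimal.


E[|E(G)|] = C(153, 2)·p = 11628 · (1/1836) = 19/3.
E[α(G)] ≥ n − E[|E(G)|] = 153 − 19/3 = 440/3.
Numerically: ≈ 146.667.
(This is only a lower bound; the true E[α(G)] may be larger.)

E[α(G)] ≥ 440/3 ≈ 146.667.


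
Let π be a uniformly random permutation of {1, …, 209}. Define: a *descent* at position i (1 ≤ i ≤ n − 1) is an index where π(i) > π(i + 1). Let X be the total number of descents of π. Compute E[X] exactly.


Write X = Σ X_I over i = 1, …, 208, with X_I the indicator of one descent.
There are 208 indicators.
For each fixed i, the pair (π(i), π(i+1)) is a uniformly random ordered pair of distinct values from {1, …, 209}; by symmetry P[π(i) > π(i+1)] = 1/2.
By linearity: E[X] = 208 · (1/2) = (209 − 1) · (1/2) = 104 ≈ 104.000.

E[X] = 104 = 104.000.


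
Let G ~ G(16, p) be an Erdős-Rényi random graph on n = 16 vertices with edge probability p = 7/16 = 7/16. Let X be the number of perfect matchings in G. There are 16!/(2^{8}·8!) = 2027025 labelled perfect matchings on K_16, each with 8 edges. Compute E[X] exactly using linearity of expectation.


K_16 has 16!/(2^{8}·8!) = 2027025 labelled perfect matchings.
For each such perfect matching H, let X_H = 1 if all 8 edges of H are present in G. Then P[X_H = 1] = p^{8} = (7/16)^{8} = 5764801/4294967296.
Summing the indicators: E[X] = Σ_H E[X_H] = 2027025 · p^{8} = 2027025 · 5764801/4294967296 = 11685395747025/4294967296.
Numerically: E[X] ≈ 2720.7.

E[X] = 2027025 · (7/16)^{8} = 11685395747025/4294967296 ≈ 2720.7.


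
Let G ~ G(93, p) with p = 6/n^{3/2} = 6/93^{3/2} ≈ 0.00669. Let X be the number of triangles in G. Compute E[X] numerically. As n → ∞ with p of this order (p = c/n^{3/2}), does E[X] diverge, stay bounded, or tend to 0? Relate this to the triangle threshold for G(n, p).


Number of potential triangles: C(93, 3) = 129766.
Each occurs with probability p³ ≈ (0.00669)³ ≈ 2.994198e-07.
By linearity: E[X] = C(93, 3)·p³ ≈ 129766 · 2.994198e-07 ≈ 0.0389.
Since α = 3/2 > 1, p = c/n^{3/2} = o(1/n) is below the triangle threshold p ~ 1/n. Asymptotically E[X] ~ (c³/6)·n^{3(1−α)} = (6³/6)·n^{-1.5} → 0, so by Markov's inequality G has no triangles w.h.p.

E[X] ≈ 0.0389; in regime p = Θ(1/n^{3/2}) E[X] tends to 0 (below the triangle threshold p ~ 1/n).


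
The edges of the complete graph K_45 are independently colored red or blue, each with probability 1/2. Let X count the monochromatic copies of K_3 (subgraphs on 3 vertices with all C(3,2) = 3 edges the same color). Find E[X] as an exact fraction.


Let X = Σ_S X_S over the C(45, 3) = 14190 subsets S of size 3, where X_S = 1 if the K_3 on S is monochromatic.
For a fixed S, the K_3 on S has C(3, 2) = 3 edges. P[all 3 edges red] = (1/2)^3, and likewise for blue, so P[monochromatic] = 2·(1/2)^3 = 2^{1 − 3} = 1/4.
By linearity: E[X] = C(45, 3) · 2^{1 − 3} = 14190 · 1/4 = 7095/2.
Numerically: E[X] ≈ 3547.5000.

E[X] = C(45,3)·2^(1−C(3,2)) = 7095/2 ≈ 3547.5000.


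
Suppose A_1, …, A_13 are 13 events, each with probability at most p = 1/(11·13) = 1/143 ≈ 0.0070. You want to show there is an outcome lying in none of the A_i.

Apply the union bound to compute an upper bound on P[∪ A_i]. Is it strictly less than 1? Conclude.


Union bound: P[∪_{i=1}^{13} A_i] ≤ Σ_i P[A_i] ≤ 13·p = 13·(1/143) = 1/11.
Numerically: 1/11 ≈ 0.0909.
Is 1/11 < 1? YES.
Since P[∪ A_i] ≤ 1/11 < 1, the complement has P[∩ A_i^c] ≥ 1 − 1/11 = 10/11 > 0, so some outcome avoids every A_i.

13·p = 1/11 ≈ 0.0909; existence CERTIFIED by the union bound.


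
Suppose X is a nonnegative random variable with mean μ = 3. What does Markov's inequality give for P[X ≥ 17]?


μ = E[X] = 3, a = 17.
Markov: P[X ≥ 17] ≤ μ/a = (3)/17 = 3/17.
Numerically: ≈ 0.17647.
(Since a = 17 > μ = 3.00000, the bound 3/17 is < 1 and informative.)

P[X ≥ 17] ≤ 3/17 ≈ 0.17647.


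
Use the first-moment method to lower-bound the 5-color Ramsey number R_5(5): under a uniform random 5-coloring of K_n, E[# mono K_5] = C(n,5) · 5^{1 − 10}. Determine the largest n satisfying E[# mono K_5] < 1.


We need C(n, 5) · 5^{1 − 10} < 1, i.e. C(n, 5) < 5^{10 − 1} = 1953125.
Check values of n near the boundary:
  n = 46: C(46, 5) = 1370754; 1370754 < 1953125? YES
  n = 47: C(47, 5) = 1533939; 1533939 < 1953125? YES
  n = 48: C(48, 5) = 1712304; 1712304 < 1953125? YES
  n = 49: C(49, 5) = 1906884; 1906884 < 1953125? YES
  n = 50: C(50, 5) = 2118760; 2118760 < 1953125? NO
  n = 51: C(51, 5) = 2349060; 2349060 < 1953125? NO
The largest n with C(n, 5) < 1953125 is n = 49 (where E[X] = 1906884/1953125 ≈ 0.97632). Hence R_5(5) > 49, i.e. R_5(5) ≥ 50.

Largest n = 49; hence R_5(5) > 49.


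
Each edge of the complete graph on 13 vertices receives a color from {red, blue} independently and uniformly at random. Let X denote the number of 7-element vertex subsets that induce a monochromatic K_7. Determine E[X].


Let X = Σ_S X_S over the C(13, 7) = 1716 subsets S of size 7, where X_S = 1 if the K_7 on S is monochromatic.
For a fixed S, the K_7 on S has C(7, 2) = 21 edges. P[all 21 edges red] = (1/2)^21, and likewise for blue, so P[monochromatic] = 2·(1/2)^21 = 2^{1 − 21} = 1/1048576.
By linearity of expectation: E[X] = C(13, 7) · 2^{1 − 21} = 1716 · 1/1048576 = 429/262144.
Numerically: E[X] ≈ 0.00164.

E[X] = C(13,7)·2^(1−C(7,2)) = 429/262144 ≈ 0.00164.


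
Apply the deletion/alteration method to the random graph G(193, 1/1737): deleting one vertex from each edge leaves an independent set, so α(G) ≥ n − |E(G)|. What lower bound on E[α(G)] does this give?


E[|E(G)|] = C(193, 2)·p = 18528 · (1/1737) = 32/3.
E[α(G)] ≥ n − E[|E(G)|] = 193 − 32/3 = 547/3.
Numerically: ≈ 182.3333.
(This is only a lower bound; the true E[α(G)] may be larger.)

E[α(G)] ≥ 547/3 ≈ 182.3333.


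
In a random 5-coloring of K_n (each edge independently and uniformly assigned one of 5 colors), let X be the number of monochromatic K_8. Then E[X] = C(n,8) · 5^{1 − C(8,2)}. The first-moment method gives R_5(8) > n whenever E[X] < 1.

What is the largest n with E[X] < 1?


We need C(n, 8) · 5^{1 − 28} < 1, i.e. C(n, 8) < 5^{28 − 1} = 7450580596923828125.
Check values of n near the boundary:
  n = 858: C(858, 8) = 7049584530256467771; 7049584530256467771 < 7450580596923828125? YES
  n = 859: C(859, 8) = 7115855595170747139; 7115855595170747139 < 7450580596923828125? YES
  n = 860: C(860, 8) = 7182671140665308145; 7182671140665308145 < 7450580596923828125? YES
  n = 861: C(861, 8) = 7250034996615275865; 7250034996615275865 < 7450580596923828125? YES
  n = 862: C(862, 8) = 7317951015318931845; 7317951015318931845 < 7450580596923828125? YES
  n = 863: C(863, 8) = 7386423071602617757; 7386423071602617757 < 7450580596923828125? YES
  n = 864: C(864, 8) = 7455455062926006708; 7455455062926006708 < 7450580596923828125? NO
The largest n with C(n, 8) < 7450580596923828125 is n = 863 (where E[X] = 7386423071602617757/7450580596923828125 ≈ 0.9914). Hence R_5(8) > 863, i.e. R_5(8) ≥ 864.

Largest n = 863; hence R_5(8) > 863.


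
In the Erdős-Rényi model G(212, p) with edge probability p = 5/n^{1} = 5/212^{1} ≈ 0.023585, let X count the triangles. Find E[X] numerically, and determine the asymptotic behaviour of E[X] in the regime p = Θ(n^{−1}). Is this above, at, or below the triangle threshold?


Number of potential triangles: C(212, 3) = 1565620.
Each occurs with probability p³ ≈ (0.023585)³ ≈ 1.3119051e-05.
By linearity: E[X] = C(212, 3)·p³ ≈ 1565620 · 1.3119051e-05 ≈ 20.53945.
Here α = 1, so p = 5/n is exactly at the triangle threshold p ~ 1/n. Asymptotically E[X] → c³/6 = 5³/6 = 125/6 ≈ 20.83333, a bounded constant. In this regime the triangle count is asymptotically Poisson(c³/6).

E[X] ≈ 20.53945; in regime p = Θ(1/n^{1}) E[X] stays bounded (at the triangle threshold p ~ 1/n).


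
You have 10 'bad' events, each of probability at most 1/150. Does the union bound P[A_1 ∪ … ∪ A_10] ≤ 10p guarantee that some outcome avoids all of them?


Union bound: P[∪_{i=1}^{10} A_i] ≤ Σ_i P[A_i] ≤ 10·p = 10·(1/150) = 1/15.
Numerically: 1/15 ≈ 0.0667.
Is 1/15 < 1? YES.
Since P[∪ A_i] ≤ 1/15 < 1, the complement has P[∩ A_i^c] ≥ 1 − 1/15 = 14/15 > 0, so some outcome avoids every A_i.

10·p = 1/15 ≈ 0.0667; existence CERTIFIED by the union bound.


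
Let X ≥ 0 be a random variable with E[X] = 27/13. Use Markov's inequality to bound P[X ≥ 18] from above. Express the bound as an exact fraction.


μ = E[X] = 27/13, a = 18.
Markov: P[X ≥ 18] ≤ μ/a = (27/13)/18 = 3/26.
Numerically: ≈ 0.1154.
(Since a = 18 > μ = 2.0769, the bound 3/26 is < 1 and informative.)

P[X ≥ 18] ≤ 3/26 ≈ 0.1154.


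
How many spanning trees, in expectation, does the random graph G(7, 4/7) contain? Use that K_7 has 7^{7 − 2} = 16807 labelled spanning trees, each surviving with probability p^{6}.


K_7 has 7^{7 − 2} = 16807 labelled spanning trees.
For each such spanning tree H, let X_H = 1 if all 6 edges of H are present in G. Then P[X_H = 1] = p^{6} = (4/7)^{6} = 4096/117649.
By linearity of expectation: E[X] = Σ_H E[X_H] = 16807 · p^{6} = 16807 · 4096/117649 = 4096/7.
Numerically: E[X] ≈ 585.14.

E[X] = 16807 · (4/7)^{6} = 4096/7 ≈ 585.14.


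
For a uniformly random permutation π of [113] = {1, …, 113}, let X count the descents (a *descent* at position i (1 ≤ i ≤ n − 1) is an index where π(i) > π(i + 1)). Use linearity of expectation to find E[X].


Write X = Σ X_I over i = 1, …, 112, with X_I the indicator of one descent.
There are 112 indicators.
For each fixed i, the pair (π(i), π(i+1)) is a uniformly random ordered pair of distinct values from {1, …, 113}; by symmetry P[π(i) > π(i+1)] = 1/2.
By linearity: E[X] = 112 · (1/2) = (113 − 1) · (1/2) = 56 ≈ 56.000000.

E[X] = 56 = 56.000000.


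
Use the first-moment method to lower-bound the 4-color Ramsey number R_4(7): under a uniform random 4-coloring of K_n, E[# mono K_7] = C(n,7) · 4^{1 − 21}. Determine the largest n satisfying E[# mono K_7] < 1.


We need C(n, 7) · 4^{1 − 21} < 1, i.e. C(n, 7) < 4^{21 − 1} = 1099511627776.
Check values of n near the boundary:
  n = 175: C(175, 7) = 883208107275; 883208107275 < 1099511627776? YES
  n = 176: C(176, 7) = 919790691600; 919790691600 < 1099511627776? YES
  n = 177: C(177, 7) = 957664425960; 957664425960 < 1099511627776? YES
  n = 178: C(178, 7) = 996867063280; 996867063280 < 1099511627776? YES
  n = 179: C(179, 7) = 1037437234460; 1037437234460 < 1099511627776? YES
  n = 180: C(180, 7) = 1079414463600; 1079414463600 < 1099511627776? YES
  n = 181: C(181, 7) = 1122839183400; 1122839183400 < 1099511627776? NO
  n = 182: C(182, 7) = 1167752750736; 1167752750736 < 1099511627776? NO
The largest n with C(n, 7) < 1099511627776 is n = 180 (where E[X] = 67463403975/68719476736 ≈ 0.9817217). Hence R_4(7) > 180, i.e. R_4(7) ≥ 181.

Largest n = 180; hence R_4(7) > 180.


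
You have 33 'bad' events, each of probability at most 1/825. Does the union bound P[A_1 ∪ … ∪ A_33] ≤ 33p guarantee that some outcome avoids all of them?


Union bound: P[∪_{i=1}^{33} A_i] ≤ Σ_i P[A_i] ≤ 33·p = 33·(1/825) = 1/25.
Numerically: 1/25 ≈ 0.040000.
Is 1/25 < 1? YES.
Since P[∪ A_i] ≤ 1/25 < 1, the complement has P[∩ A_i^c] ≥ 1 − 1/25 = 24/25 > 0, so some outcome avoids every A_i.

33·p = 1/25 ≈ 0.040000; existence CERTIFIED by the union bound.


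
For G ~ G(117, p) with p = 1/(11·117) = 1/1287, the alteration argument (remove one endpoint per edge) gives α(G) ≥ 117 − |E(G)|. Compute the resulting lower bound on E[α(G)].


E[|E(G)|] = C(117, 2)·p = 6786 · (1/1287) = 58/11.
E[α(G)] ≥ n − E[|E(G)|] = 117 − 58/11 = 1229/11.
Numerically: ≈ 111.727.
(This is only a lower bound; the true E[α(G)] may be larger.)

E[α(G)] ≥ 1229/11 ≈ 111.727.


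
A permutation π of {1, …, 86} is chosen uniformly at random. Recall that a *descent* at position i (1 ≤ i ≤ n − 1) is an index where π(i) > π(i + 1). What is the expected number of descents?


Write X = Σ X_I over i = 1, …, 85, with X_I the indicator of one descent.
There are 85 indicators.
For each fixed i, the pair (π(i), π(i+1)) is a uniformly random ordered pair of distinct values from {1, …, 86}; by symmetry P[π(i) > π(i+1)] = 1/2.
By linearity: E[X] = 85 · (1/2) = (86 − 1) · (1/2) = 85/2 ≈ 42.500000.

E[X] = 85/2 = 42.500000.


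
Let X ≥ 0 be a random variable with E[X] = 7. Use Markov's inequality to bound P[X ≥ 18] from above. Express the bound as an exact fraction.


μ = E[X] = 7, a = 18.
Markov: P[X ≥ 18] ≤ μ/a = (7)/18 = 7/18.
Numerically: ≈ 0.3889.
(Since a = 18 > μ = 7.0000, the bound 7/18 is < 1 and informative.)

P[X ≥ 18] ≤ 7/18 ≈ 0.3889.


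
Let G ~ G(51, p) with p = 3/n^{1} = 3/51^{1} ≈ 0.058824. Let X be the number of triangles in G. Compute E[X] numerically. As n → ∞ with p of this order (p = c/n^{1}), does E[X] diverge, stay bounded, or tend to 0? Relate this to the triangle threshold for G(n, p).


Number of potential triangles: C(51, 3) = 20825.
Each occurs with probability p³ ≈ (0.058824)³ ≈ 2.0354162e-04.
By linearity: E[X] = C(51, 3)·p³ ≈ 20825 · 2.0354162e-04 ≈ 4.23875.
Here α = 1, so p = 3/n is exactly at the triangle threshold p ~ 1/n. Asymptotically E[X] → c³/6 = 3³/6 = 9/2 ≈ 4.50000, a bounded constant. In this regime the triangle count is asymptotically Poisson(c³/6).

E[X] ≈ 4.23875; in regime p = Θ(1/n^{1}) E[X] stays bounded (at the triangle threshold p ~ 1/n).


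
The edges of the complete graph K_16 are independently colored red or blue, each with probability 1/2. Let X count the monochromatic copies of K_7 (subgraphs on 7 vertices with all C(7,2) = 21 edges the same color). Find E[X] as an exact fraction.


Let X = Σ_S X_S over the C(16, 7) = 11440 subsets S of size 7, where X_S = 1 if the K_7 on S is monochromatic.
For a fixed S, the K_7 on S has C(7, 2) = 21 edges. P[all 21 edges red] = (1/2)^21, and likewise for blue, so P[monochromatic] = 2·(1/2)^21 = 2^{1 − 21} = 1/1048576.
Summing: E[X] = C(16, 7) · 2^{1 − 21} = 11440 · 1/1048576 = 715/65536.
Numerically: E[X] ≈ 0.010910.

E[X] = C(16,7)·2^(1−C(7,2)) = 715/65536 ≈ 0.010910.


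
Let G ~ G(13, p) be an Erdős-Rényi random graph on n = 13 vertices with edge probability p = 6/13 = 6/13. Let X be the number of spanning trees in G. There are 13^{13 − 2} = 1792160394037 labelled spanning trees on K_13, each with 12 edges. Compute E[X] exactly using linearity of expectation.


K_13 has 13^{13 − 2} = 1792160394037 labelled spanning trees.
For each such spanning tree H, let X_H = 1 if all 12 edges of H are present in G. Then P[X_H = 1] = p^{12} = (6/13)^{12} = 2176782336/23298085122481.
Summing the indicators: E[X] = Σ_H E[X_H] = 1792160394037 · p^{12} = 1792160394037 · 2176782336/23298085122481 = 2176782336/13.
Numerically: E[X] ≈ 1.67445e+08.

E[X] = 1792160394037 · (6/13)^{12} = 2176782336/13 ≈ 1.67445e+08.


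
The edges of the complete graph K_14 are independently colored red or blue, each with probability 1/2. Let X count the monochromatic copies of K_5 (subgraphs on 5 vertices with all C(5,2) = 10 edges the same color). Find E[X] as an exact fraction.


Let X = Σ_S X_S over the C(14, 5) = 2002 subsets S of size 5, where X_S = 1 if the K_5 on S is monochromatic.
For a fixed S, the K_5 on S has C(5, 2) = 10 edges. P[all 10 edges red] = (1/2)^10, and likewise for blue, so P[monochromatic] = 2·(1/2)^10 = 2^{1 − 10} = 1/512.
By linearity of expectation: E[X] = C(14, 5) · 2^{1 − 10} = 2002 · 1/512 = 1001/256.
Numerically: E[X] ≈ 3.910156.

E[X] = C(14,5)·2^(1−C(5,2)) = 1001/256 ≈ 3.910156.


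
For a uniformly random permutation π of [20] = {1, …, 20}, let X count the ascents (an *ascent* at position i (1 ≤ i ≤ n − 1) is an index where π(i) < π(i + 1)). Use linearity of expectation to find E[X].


Write X = Σ X_I over i = 1, …, 19, with X_I the indicator of one ascent.
There are 19 indicators.
For each fixed i, the pair (π(i), π(i+1)) is a uniformly random ordered pair of distinct values from {1, …, 20}; by symmetry P[π(i) < π(i+1)] = 1/2.
By linearity: E[X] = 19 · (1/2) = (20 − 1) · (1/2) = 19/2 ≈ 9.5000.

E[X] = 19/2 = 9.5000.


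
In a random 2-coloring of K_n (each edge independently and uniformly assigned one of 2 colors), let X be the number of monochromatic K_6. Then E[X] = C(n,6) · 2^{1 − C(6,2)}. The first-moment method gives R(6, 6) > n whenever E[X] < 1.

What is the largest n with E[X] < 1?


We need C(n, 6) · 2^{1 − 15} < 1, i.e. C(n, 6) < 2^{15 − 1} = 16384.
Check values of n near the boundary:
  n = 14: C(14, 6) = 3003; 3003 < 16384? YES
  n = 15: C(15, 6) = 5005; 5005 < 16384? YES
  n = 16: C(16, 6) = 8008; 8008 < 16384? YES
  n = 17: C(17, 6) = 12376; 12376 < 16384? YES
  n = 18: C(18, 6) = 18564; 18564 < 16384? NO
  n = 19: C(19, 6) = 27132; 27132 < 16384? NO
  n = 20: C(20, 6) = 38760; 38760 < 16384? NO
The largest n with C(n, 6) < 16384 is n = 17 (where E[X] = 1547/2048 ≈ 0.7553711). Hence R(6, 6) > 17, i.e. R(6, 6) ≥ 18.

Largest n = 17; hence R(6, 6) > 17.


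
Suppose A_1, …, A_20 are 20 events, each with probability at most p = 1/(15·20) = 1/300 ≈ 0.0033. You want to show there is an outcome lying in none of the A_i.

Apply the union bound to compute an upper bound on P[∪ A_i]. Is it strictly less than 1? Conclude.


Union bound: P[∪_{i=1}^{20} A_i] ≤ Σ_i P[A_i] ≤ 20·p = 20·(1/300) = 1/15.
Numerically: 1/15 ≈ 0.0667.
Is 1/15 < 1? YES.
Since P[∪ A_i] ≤ 1/15 < 1, the complement has P[∩ A_i^c] ≥ 1 − 1/15 = 14/15 > 0, so some outcome avoids every A_i.

20·p = 1/15 ≈ 0.0667; existence CERTIFIED by the union bound.


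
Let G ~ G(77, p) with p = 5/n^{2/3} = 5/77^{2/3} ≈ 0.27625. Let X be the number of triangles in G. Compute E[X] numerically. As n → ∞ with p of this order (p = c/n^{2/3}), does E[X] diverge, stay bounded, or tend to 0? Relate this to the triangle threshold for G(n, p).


Number of potential triangles: C(77, 3) = 73150.
Each occurs with probability p³ ≈ (0.27625)³ ≈ 2.1082813e-02.
By linearity: E[X] = C(77, 3)·p³ ≈ 73150 · 2.1082813e-02 ≈ 1542.20779.
Since α = 2/3 < 1, p = c/n^{2/3} ≫ 1/n is above the triangle threshold p ~ 1/n. Asymptotically E[X] ~ (c³/6)·n^{3(1−α)} = (5³/6)·n^{1} → ∞; triangles are abundant w.h.p.

E[X] ≈ 1542.20779; in regime p = Θ(1/n^{2/3}) E[X] diverges (above the triangle threshold p ~ 1/n).


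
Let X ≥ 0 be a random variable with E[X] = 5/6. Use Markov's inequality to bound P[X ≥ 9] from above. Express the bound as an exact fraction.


μ = E[X] = 5/6, a = 9.
Markov: P[X ≥ 9] ≤ μ/a = (5/6)/9 = 5/54.
Numerically: ≈ 0.092593.
(Since a = 9 > μ = 0.833333, the bound 5/54 is < 1 and informative.)

P[X ≥ 9] ≤ 5/54 ≈ 0.092593.


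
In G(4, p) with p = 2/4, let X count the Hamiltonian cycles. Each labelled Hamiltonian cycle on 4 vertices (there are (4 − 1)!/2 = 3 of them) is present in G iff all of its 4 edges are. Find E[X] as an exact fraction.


K_4 has (4 − 1)!/2 = 3 labelled Hamiltonian cycles.
For each such Hamiltonian cycle H, let X_H = 1 if all 4 edges of H are present in G. Then P[X_H = 1] = p^{4} = (1/2)^{4} = 1/16.
By linearity: E[X] = Σ_H E[X_H] = 3 · p^{4} = 3 · 1/16 = 3/16.
Numerically: E[X] ≈ 0.1875.

E[X] = 3 · (1/2)^{4} = 3/16 ≈ 0.1875.


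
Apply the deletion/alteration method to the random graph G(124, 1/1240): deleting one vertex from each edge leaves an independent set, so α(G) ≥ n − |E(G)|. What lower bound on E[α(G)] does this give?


E[|E(G)|] = C(124, 2)·p = 7626 · (1/1240) = 123/20.
E[α(G)] ≥ n − E[|E(G)|] = 124 − 123/20 = 2357/20.
Numerically: ≈ 117.8500.
(This is only a lower bound; the true E[α(G)] may be larger.)

E[α(G)] ≥ 2357/20 ≈ 117.8500.


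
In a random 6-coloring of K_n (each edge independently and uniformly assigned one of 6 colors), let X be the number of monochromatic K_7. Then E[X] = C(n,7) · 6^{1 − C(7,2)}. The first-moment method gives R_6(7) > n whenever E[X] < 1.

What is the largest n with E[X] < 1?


We need C(n, 7) · 6^{1 − 21} < 1, i.e. C(n, 7) < 6^{21 − 1} = 3656158440062976.
Check values of n near the boundary:
  n = 567: C(567, 7) = 3601671315933933; 3601671315933933 < 3656158440062976? YES
  n = 568: C(568, 7) = 3646611956239704; 3646611956239704 < 3656158440062976? YES
  n = 569: C(569, 7) = 3692032389858348; 3692032389858348 < 3656158440062976? NO
The largest n with C(n, 7) < 3656158440062976 is n = 568 (where E[X] = 16882462760369/16926659444736 ≈ 0.997389). Hence R_6(7) > 568, i.e. R_6(7) ≥ 569.

Largest n = 568; hence R_6(7) > 568.


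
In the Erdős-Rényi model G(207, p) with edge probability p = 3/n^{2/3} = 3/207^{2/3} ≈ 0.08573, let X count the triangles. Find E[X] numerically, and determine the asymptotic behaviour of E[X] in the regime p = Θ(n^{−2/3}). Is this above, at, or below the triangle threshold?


Number of potential triangles: C(207, 3) = 1456935.
Each occurs with probability p³ ≈ (0.08573)³ ≈ 6.301197e-04.
By linearity: E[X] = C(207, 3)·p³ ≈ 1456935 · 6.301197e-04 ≈ 918.0435.
Since α = 2/3 < 1, p = c/n^{2/3} ≫ 1/n is above the triangle threshold p ~ 1/n. Asymptotically E[X] ~ (c³/6)·n^{3(1−α)} = (3³/6)·n^{1} → ∞; triangles are abundant w.h.p.

E[X] ≈ 918.0435; in regime p = Θ(1/n^{2/3}) E[X] diverges (above the triangle threshold p ~ 1/n).


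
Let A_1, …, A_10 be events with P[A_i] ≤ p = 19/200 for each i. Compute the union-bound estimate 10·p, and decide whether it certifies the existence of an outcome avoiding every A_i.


Union bound: P[∪_{i=1}^{10} A_i] ≤ Σ_i P[A_i] ≤ 10·p = 10·(19/200) = 19/20.
Numerically: 19/20 ≈ 0.9500.
Is 19/20 < 1? YES.
Since P[∪ A_i] ≤ 19/20 < 1, the complement has P[∩ A_i^c] ≥ 1 − 19/20 = 1/20 > 0, so some outcome avoids every A_i.

10·p = 19/20 ≈ 0.9500; existence CERTIFIED by the union bound.


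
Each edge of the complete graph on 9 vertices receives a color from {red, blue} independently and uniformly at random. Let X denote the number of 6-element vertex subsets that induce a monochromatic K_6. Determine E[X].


Let X = Σ_S X_S over the C(9, 6) = 84 subsets S of size 6, where X_S = 1 if the K_6 on S is monochromatic.
For a fixed S, the K_6 on S has C(6, 2) = 15 edges. P[all 15 edges red] = (1/2)^15, and likewise for blue, so P[monochromatic] = 2·(1/2)^15 = 2^{1 − 15} = 1/16384.
By linearity: E[X] = C(9, 6) · 2^{1 − 15} = 84 · 1/16384 = 21/4096.
Numerically: E[X] ≈ 0.005.

E[X] = C(9,6)·2^(1−C(6,2)) = 21/4096 ≈ 0.005.


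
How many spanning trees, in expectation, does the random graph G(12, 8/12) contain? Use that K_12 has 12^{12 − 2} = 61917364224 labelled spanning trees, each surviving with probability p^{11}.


K_12 has 12^{12 − 2} = 61917364224 labelled spanning trees.
For each such spanning tree H, let X_H = 1 if all 11 edges of H are present in G. Then P[X_H = 1] = p^{11} = (2/3)^{11} = 2048/177147.
Summing the indicators: E[X] = Σ_H E[X_H] = 61917364224 · p^{11} = 61917364224 · 2048/177147 = 2147483648/3.
Numerically: E[X] ≈ 7.16e+08.

E[X] = 61917364224 · (2/3)^{11} = 2147483648/3 ≈ 7.16e+08.


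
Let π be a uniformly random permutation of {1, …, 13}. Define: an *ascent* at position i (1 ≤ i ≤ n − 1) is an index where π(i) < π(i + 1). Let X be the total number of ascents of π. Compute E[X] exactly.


Write X = Σ X_I over i = 1, …, 12, with X_I the indicator of one ascent.
There are 12 indicators.
For each fixed i, the pair (π(i), π(i+1)) is a uniformly random ordered pair of distinct values from {1, …, 13}; by symmetry P[π(i) < π(i+1)] = 1/2.
By linearity: E[X] = 12 · (1/2) = (13 − 1) · (1/2) = 6 ≈ 6.00000.

E[X] = 6 = 6.00000.


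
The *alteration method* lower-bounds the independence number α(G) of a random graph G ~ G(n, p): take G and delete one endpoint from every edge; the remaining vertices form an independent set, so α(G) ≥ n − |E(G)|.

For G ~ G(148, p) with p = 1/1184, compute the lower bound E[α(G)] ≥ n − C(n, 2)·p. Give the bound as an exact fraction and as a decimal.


E[|E(G)|] = C(148, 2)·p = 10878 · (1/1184) = 147/16.
E[α(G)] ≥ n − E[|E(G)|] = 148 − 147/16 = 2221/16.
Numerically: ≈ 138.81250.
(This is only a lower bound; the true E[α(G)] may be larger.)

E[α(G)] ≥ 2221/16 ≈ 138.81250.


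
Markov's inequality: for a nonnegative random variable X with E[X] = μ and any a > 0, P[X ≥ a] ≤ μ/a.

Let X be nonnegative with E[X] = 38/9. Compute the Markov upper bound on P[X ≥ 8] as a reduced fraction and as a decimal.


μ = E[X] = 38/9, a = 8.
Markov: P[X ≥ 8] ≤ μ/a = (38/9)/8 = 19/36.
Numerically: ≈ 0.528.
(Since a = 8 > μ = 4.222, the bound 19/36 is < 1 and informative.)

P[X ≥ 8] ≤ 19/36 ≈ 0.528.


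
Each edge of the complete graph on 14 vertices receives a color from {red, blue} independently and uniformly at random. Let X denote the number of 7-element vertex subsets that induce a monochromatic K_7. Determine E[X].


Let X = Σ_S X_S over the C(14, 7) = 3432 subsets S of size 7, where X_S = 1 if the K_7 on S is monochromatic.
For a fixed S, the K_7 on S has C(7, 2) = 21 edges. P[all 21 edges red] = (1/2)^21, and likewise for blue, so P[monochromatic] = 2·(1/2)^21 = 2^{1 − 21} = 1/1048576.
Summing: E[X] = C(14, 7) · 2^{1 − 21} = 3432 · 1/1048576 = 429/131072.
Numerically: E[X] ≈ 0.0033.

E[X] = C(14,7)·2^(1−C(7,2)) = 429/131072 ≈ 0.0033.


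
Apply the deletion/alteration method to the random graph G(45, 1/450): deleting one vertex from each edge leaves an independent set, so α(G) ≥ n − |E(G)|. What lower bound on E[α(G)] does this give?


E[|E(G)|] = C(45, 2)·p = 990 · (1/450) = 11/5.
E[α(G)] ≥ n − E[|E(G)|] = 45 − 11/5 = 214/5.
Numerically: ≈ 42.80000.
(This is only a lower bound; the true E[α(G)] may be larger.)

E[α(G)] ≥ 214/5 ≈ 42.80000.


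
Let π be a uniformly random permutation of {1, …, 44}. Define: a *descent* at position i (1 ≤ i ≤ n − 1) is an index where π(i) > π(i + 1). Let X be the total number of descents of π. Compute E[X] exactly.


Write X = Σ X_I over i = 1, …, 43, with X_I the indicator of one descent.
There are 43 indicators.
For each fixed i, the pair (π(i), π(i+1)) is a uniformly random ordered pair of distinct values from {1, …, 44}; by symmetry P[π(i) > π(i+1)] = 1/2.
By linearity: E[X] = 43 · (1/2) = (44 − 1) · (1/2) = 43/2 ≈ 21.5000.

E[X] = 43/2 = 21.5000.


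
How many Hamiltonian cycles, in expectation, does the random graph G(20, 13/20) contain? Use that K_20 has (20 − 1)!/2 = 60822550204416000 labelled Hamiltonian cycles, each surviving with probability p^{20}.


K_20 has (20 − 1)!/2 = 60822550204416000 labelled Hamiltonian cycles.
For each such Hamiltonian cycle H, let X_H = 1 if all 20 edges of H are present in G. Then P[X_H = 1] = p^{20} = (13/20)^{20} = 19004963774880799438801/104857600000000000000000000.
By linearity of expectation: E[X] = Σ_H E[X_H] = 60822550204416000 · p^{20} = 60822550204416000 · 19004963774880799438801/104857600000000000000000000 = 282209561360057334695429506990221/25600000000000000000.
Numerically: E[X] ≈ 1.102e+13.

E[X] = 60822550204416000 · (13/20)^{20} = 282209561360057334695429506990221/25600000000000000000 ≈ 1.102e+13.


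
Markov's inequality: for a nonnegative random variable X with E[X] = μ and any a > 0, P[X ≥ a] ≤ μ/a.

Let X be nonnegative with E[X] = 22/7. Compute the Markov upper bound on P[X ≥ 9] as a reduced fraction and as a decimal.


μ = E[X] = 22/7, a = 9.
Markov: P[X ≥ 9] ≤ μ/a = (22/7)/9 = 22/63.
Numerically: ≈ 0.349.
(Since a = 9 > μ = 3.143, the bound 22/63 is < 1 and informative.)

P[X ≥ 9] ≤ 22/63 ≈ 0.349.
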